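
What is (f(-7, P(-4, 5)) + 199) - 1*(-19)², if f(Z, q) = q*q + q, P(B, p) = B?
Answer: -150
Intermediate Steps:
f(Z, q) = q + q² (f(Z, q) = q² + q = q + q²)
(f(-7, P(-4, 5)) + 199) - 1*(-19)² = (-4*(1 - 4) + 199) - 1*(-19)² = (-4*(-3) + 199) - 1*361 = (12 + 199) - 361 = 211 - 361 = -150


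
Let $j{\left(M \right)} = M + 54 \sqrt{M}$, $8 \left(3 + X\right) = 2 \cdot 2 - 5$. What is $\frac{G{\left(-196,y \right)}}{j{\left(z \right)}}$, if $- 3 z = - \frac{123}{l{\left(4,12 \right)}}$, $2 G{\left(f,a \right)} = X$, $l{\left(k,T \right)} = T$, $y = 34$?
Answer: $\frac{75}{139804} - \frac{2025 \sqrt{123}}{1432991} \approx -0.015136$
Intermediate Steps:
$X = - \frac{25}{8}$ ($X = -3 + \frac{2 \cdot 2 - 5}{8} = -3 + \frac{4 - 5}{8} = -3 + \frac{1}{8} \left(-1\right) = -3 - \frac{1}{8} = - \frac{25}{8} \approx -3.125$)
$G{\left(f,a \right)} = - \frac{25}{16}$ ($G{\left(f,a \right)} = \frac{1}{2} \left(- \frac{25}{8}\right) = - \frac{25}{16}$)
$z = \frac{41}{12}$ ($z = - \frac{\left(-123\right) \frac{1}{12}}{3} = \left(- \frac{1}{3}\right) \left(- \frac{41}{4}\right) = \frac{41}{12} \approx 3.4167$)
$\frac{G{\left(-196,y \right)}}{j{\left(z \right)}} = - \frac{25}{16 \left(\frac{41}{12} + 54 \sqrt{\frac{41}{12}}\right)} = - \frac{25}{16 \left(\frac{41}{12} + 54 \frac{\sqrt{123}}{6}\right)} = - \frac{25}{16 \left(\frac{41}{12} + 9 \sqrt{123}\right)}$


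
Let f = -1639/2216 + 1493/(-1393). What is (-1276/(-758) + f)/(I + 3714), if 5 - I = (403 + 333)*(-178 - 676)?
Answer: -149787541/739703800599176 ≈ -2.0250e-7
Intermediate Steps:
I = 628549 (I = 5 - (403 + 333)*(-178 - 676) = 5 - 736*(-854) = 5 - 1*(-628544) = 5 + 628544 = 628549)
f = -5591615/3086888 (f = -1639*1/2216 + 1493*(-1/1393) = -1639/2216 - 1493/1393 = -5591615/3086888 ≈ -1.8114)
(-1276/(-758) + f)/(I + 3714) = (-1276/(-758) - 5591615/3086888)/(628549 + 3714) = (-1276*(-1/758) - 5591615/3086888)/632263 = (638/379 - 5591615/3086888)*(1/632263) = -149787541/1169930552*1/632263 = -149787541/739703800599176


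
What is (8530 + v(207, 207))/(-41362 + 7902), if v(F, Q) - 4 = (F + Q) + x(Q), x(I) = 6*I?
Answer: -1019/3346 ≈ -0.30454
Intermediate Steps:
v(F, Q) = 4 + F + 7*Q (v(F, Q) = 4 + ((F + Q) + 6*Q) = 4 + (F + 7*Q) = 4 + F + 7*Q)
(8530 + v(207, 207))/(-41362 + 7902) = (8530 + (4 + 207 + 7*207))/(-41362 + 7902) = (8530 + (4 + 207 + 1449))/(-33460) = (8530 + 1660)*(-1/33460) = 10190*(-1/33460) = -1019/3346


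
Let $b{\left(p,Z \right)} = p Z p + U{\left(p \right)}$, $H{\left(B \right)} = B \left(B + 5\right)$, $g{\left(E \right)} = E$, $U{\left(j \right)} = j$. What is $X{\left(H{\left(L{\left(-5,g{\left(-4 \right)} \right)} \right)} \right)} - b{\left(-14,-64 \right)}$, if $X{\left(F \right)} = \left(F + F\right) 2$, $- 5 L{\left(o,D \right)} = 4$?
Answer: $\frac{313614}{25} \approx 12545.0$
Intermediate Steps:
$L{\left(o,D \right)} = - \frac{4}{5}$ ($L{\left(o,D \right)} = \left(- \frac{1}{5}\right) 4 = - \frac{4}{5}$)
$H{\left(B \right)} = B \left(5 + B\right)$
$b{\left(p,Z \right)} = p + Z p^{2}$ ($b{\left(p,Z \right)} = p Z p + p = Z p p + p = Z p^{2} + p = p + Z p^{2}$)
$X{\left(F \right)} = 4 F$ ($X{\left(F \right)} = 2 F 2 = 4 F$)
$X{\left(H{\left(L{\left(-5,g{\left(-4 \right)} \right)} \right)} \right)} - b{\left(-14,-64 \right)} = 4 \left(- \frac{4 \left(5 - \frac{4}{5}\right)}{5}\right) - - 14 \left(1 - -896\right) = 4 \left(\left(- \frac{4}{5}\right) \frac{21}{5}\right) - - 14 \left(1 + 896\right) = 4 \left(- \frac{84}{25}\right) - \left(-14\right) 897 = - \frac{336}{25} - -12558 = - \frac{336}{25} + 12558 = \frac{313614}{25}$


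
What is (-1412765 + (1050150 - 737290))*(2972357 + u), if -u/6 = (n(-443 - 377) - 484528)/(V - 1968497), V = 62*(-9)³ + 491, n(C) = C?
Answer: -548482118557956225/167767 ≈ -3.2693e+12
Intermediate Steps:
V = -44707 (V = 62*(-729) + 491 = -45198 + 491 = -44707)
u = -242674/167767 (u = -6*((-443 - 377) - 484528)/(-44707 - 1968497) = -6*(-820 - 484528)/(-2013204) = -(-2912088)*(-1)/2013204 = -6*121337/503301 = -242674/167767 ≈ -1.4465)
(-1412765 + (1050150 - 737290))*(2972357 + u) = (-1412765 + (1050150 - 737290))*(2972357 - 242674/167767) = (-1412765 + 312860)*(498663174145/167767) = -1099905*498663174145/167767 = -548482118557956225/167767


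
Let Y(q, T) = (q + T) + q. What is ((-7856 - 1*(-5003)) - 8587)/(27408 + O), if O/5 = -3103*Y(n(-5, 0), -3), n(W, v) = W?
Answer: -11440/229103 ≈ -0.049934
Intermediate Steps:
Y(q, T) = T + 2*q (Y(q, T) = (T + q) + q = T + 2*q)
O = 201695 (O = 5*(-3103*(-3 + 2*(-5))) = 5*(-3103*(-3 - 10)) = 5*(-3103*(-13)) = 5*40339 = 201695)
((-7856 - 1*(-5003)) - 8587)/(27408 + O) = ((-7856 - 1*(-5003)) - 8587)/(27408 + 201695) = ((-7856 + 5003) - 8587)/229103 = (-2853 - 8587)*(1/229103) = -11440*1/229103 = -11440/229103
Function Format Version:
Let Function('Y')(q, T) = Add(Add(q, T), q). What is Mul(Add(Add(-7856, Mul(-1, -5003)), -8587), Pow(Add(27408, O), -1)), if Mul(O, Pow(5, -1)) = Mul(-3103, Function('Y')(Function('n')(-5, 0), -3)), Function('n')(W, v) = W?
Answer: Rational(-11440, 229103) ≈ -0.049934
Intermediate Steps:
Function('Y')(q, T) = Add(T, Mul(2, q)) (Function('Y')(q, T) = Add(Add(T, q), q) = Add(T, Mul(2, q)))
O = 201695 (O = Mul(5, Mul(-3103, Add(-3, Mul(2, -5)))) = Mul(5, Mul(-3103, Add(-3, -10))) = Mul(5, Mul(-3103, -13)) = Mul(5, 40339) = 201695)
Mul(Add(Add(-7856, Mul(-1, -5003)), -8587), Pow(Add(27408, O), -1)) = Mul(Add(Add(-7856, Mul(-1, -5003)), -8587), Pow(Add(27408, 201695), -1)) = Mul(Add(Add(-7856, 5003), -8587), Pow(229103, -1)) = Mul(Add(-2853, -8587), Rational(1, 229103)) = Mul(-11440, Rational(1, 229103)) = Rational(-11440, 229103)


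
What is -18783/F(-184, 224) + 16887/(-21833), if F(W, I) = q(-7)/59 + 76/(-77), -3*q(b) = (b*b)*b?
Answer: -5589325076964/282933847 ≈ -19755.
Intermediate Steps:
q(b) = -b**3/3 (q(b) = -b*b*b/3 = -b**2*b/3 = -b**3/3)
F(W, I) = 12959/13629 (F(W, I) = -1/3*(-7)**3/59 + 76/(-77) = -1/3*(-343)*(1/59) + 76*(-1/77) = (343/3)*(1/59) - 76/77 = 343/177 - 76/77 = 12959/13629)
-18783/F(-184, 224) + 16887/(-21833) = -18783/12959/13629 + 16887/(-21833) = -18783*13629/12959 + 16887*(-1/21833) = -255993507/12959 - 16887/21833 = -5589325076964/282933847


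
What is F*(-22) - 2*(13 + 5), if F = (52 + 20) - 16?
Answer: -1268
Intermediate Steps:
F = 56 (F = 72 - 16 = 56)
F*(-22) - 2*(13 + 5) = 56*(-22) - 2*(13 + 5) = -1232 - 2*18 = -1232 - 36 = -1268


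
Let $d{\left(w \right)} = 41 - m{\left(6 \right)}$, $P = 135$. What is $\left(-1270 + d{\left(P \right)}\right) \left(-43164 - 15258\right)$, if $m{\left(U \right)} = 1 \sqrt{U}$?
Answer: $71800638 + 58422 \sqrt{6} \approx 7.1944 \cdot 10^{7}$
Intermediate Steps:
$m{\left(U \right)} = \sqrt{U}$
$d{\left(w \right)} = 41 - \sqrt{6}$
$\left(-1270 + d{\left(P \right)}\right) \left(-43164 - 15258\right) = \left(-1270 + \left(41 - \sqrt{6}\right)\right) \left(-43164 - 15258\right) = \left(-1229 - \sqrt{6}\right) \left(-58422\right) = 71800638 + 58422 \sqrt{6}$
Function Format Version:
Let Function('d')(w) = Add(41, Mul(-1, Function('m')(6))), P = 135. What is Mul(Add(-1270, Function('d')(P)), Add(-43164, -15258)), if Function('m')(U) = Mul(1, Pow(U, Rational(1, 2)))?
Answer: Add(71800638, Mul(58422, Pow(6, Rational(1, 2)))) ≈ 7.1944e+7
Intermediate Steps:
Function('m')(U) = Pow(U, Rational(1, 2))
Function('d')(w) = Add(41, Mul(-1, Pow(6, Rational(1, 2))))
Mul(Add(-1270, Function('d')(P)), Add(-43164, -15258)) = Mul(Add(-1270, Add(41, Mul(-1, Pow(6, Rational(1, 2))))), Add(-43164, -15258)) = Mul(Add(-1229, Mul(-1, Pow(6, Rational(1, 2)))), -58422) = Add(71800638, Mul(58422, Pow(6, Rational(1, 2))))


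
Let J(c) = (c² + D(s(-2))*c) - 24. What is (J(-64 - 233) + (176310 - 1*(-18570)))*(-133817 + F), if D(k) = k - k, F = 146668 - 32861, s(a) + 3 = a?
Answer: -5664130650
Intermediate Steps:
s(a) = -3 + a
F = 113807
D(k) = 0
J(c) = -24 + c² (J(c) = (c² + 0*c) - 24 = (c² + 0) - 24 = c² - 24 = -24 + c²)
(J(-64 - 233) + (176310 - 1*(-18570)))*(-133817 + F) = ((-24 + (-64 - 233)²) + (176310 - 1*(-18570)))*(-133817 + 113807) = ((-24 + (-297)²) + (176310 + 18570))*(-20010) = ((-24 + 88209) + 194880)*(-20010) = (88185 + 194880)*(-20010) = 283065*(-20010) = -5664130650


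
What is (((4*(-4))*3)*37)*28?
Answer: -49728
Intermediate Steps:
(((4*(-4))*3)*37)*28 = (-16*3*37)*28 = -48*37*28 = -1776*28 = -49728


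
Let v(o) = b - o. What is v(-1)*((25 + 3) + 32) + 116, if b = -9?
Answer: -364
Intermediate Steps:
v(o) = -9 - o
v(-1)*((25 + 3) + 32) + 116 = (-9 - 1*(-1))*((25 + 3) + 32) + 116 = (-9 + 1)*(28 + 32) + 116 = -8*60 + 116 = -480 + 116 = -364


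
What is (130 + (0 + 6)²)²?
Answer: 27556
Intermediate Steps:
(130 + (0 + 6)²)² = (130 + 6²)² = (130 + 36)² = 166² = 27556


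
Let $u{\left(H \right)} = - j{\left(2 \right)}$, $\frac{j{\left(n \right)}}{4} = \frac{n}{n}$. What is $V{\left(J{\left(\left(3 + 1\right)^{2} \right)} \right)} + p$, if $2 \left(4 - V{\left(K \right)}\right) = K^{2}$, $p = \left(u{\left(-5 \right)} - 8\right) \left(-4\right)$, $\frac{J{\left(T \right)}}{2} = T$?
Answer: $-460$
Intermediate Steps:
$j{\left(n \right)} = 4$ ($j{\left(n \right)} = 4 \frac{n}{n} = 4 \cdot 1 = 4$)
$u{\left(H \right)} = -4$ ($u{\left(H \right)} = \left(-1\right) 4 = -4$)
$J{\left(T \right)} = 2 T$
$p = 48$ ($p = \left(-4 - 8\right) \left(-4\right) = \left(-12\right) \left(-4\right) = 48$)
$V{\left(K \right)} = 4 - \frac{K^{2}}{2}$
$V{\left(J{\left(\left(3 + 1\right)^{2} \right)} \right)} + p = \left(4 - \frac{\left(2 \left(3 + 1\right)^{2}\right)^{2}}{2}\right) + 48 = \left(4 - \frac{\left(2 \cdot 4^{2}\right)^{2}}{2}\right) + 48 = \left(4 - \frac{\left(2 \cdot 16\right)^{2}}{2}\right) + 48 = \left(4 - \frac{32^{2}}{2}\right) + 48 = \left(4 - 512\right) + 48 = -508 + 48 = -460$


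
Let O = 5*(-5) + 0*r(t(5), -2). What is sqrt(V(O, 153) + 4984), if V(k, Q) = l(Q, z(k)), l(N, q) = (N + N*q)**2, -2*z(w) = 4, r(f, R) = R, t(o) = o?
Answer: sqrt(28393) ≈ 168.50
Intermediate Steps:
z(w) = -2 (z(w) = -1/2*4 = -2)
O = -25 (O = 5*(-5) + 0*(-2) = -25 + 0 = -25)
V(k, Q) = Q**2 (V(k, Q) = Q**2*(1 - 2)**2 = Q**2*(-1)**2 = Q**2*1 = Q**2)
sqrt(V(O, 153) + 4984) = sqrt(153**2 + 4984) = sqrt(23409 + 4984) = sqrt(28393)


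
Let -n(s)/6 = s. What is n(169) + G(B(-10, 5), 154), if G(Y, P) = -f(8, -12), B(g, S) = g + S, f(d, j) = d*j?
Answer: -918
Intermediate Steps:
B(g, S) = S + g
G(Y, P) = 96 (G(Y, P) = -8*(-12) = -1*(-96) = 96)
n(s) = -6*s
n(169) + G(B(-10, 5), 154) = -6*169 + 96 = -1014 + 96 = -918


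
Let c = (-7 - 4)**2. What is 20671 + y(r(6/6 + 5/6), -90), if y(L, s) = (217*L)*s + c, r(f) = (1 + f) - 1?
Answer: -15013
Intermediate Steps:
r(f) = f
c = 121 (c = (-11)**2 = 121)
y(L, s) = 121 + 217*L*s (y(L, s) = (217*L)*s + 121 = 217*L*s + 121 = 121 + 217*L*s)
20671 + y(r(6/6 + 5/6), -90) = 20671 + (121 + 217*(6/6 + 5/6)*(-90)) = 20671 + (121 + 217*(6*(1/6) + 5*(1/6))*(-90)) = 20671 + (121 + 217*(1 + 5/6)*(-90)) = 20671 + (121 + 217*(11/6)*(-90)) = 20671 + (121 - 35805) = 20671 - 35684 = -15013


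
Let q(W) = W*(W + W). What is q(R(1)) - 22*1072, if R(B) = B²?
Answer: -23582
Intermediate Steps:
q(W) = 2*W² (q(W) = W*(2*W) = 2*W²)
q(R(1)) - 22*1072 = 2*(1²)² - 22*1072 = 2*1² - 23584 = 2*1 - 23584 = 2 - 23584 = -23582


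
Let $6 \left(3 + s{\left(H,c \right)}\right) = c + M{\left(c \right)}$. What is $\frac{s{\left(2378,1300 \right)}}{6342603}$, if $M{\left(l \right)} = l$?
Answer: $\frac{1291}{19027809} \approx 6.7848 \cdot 10^{-5}$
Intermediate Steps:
$s{\left(H,c \right)} = -3 + \frac{c}{3}$ ($s{\left(H,c \right)} = -3 + \frac{c + c}{6} = -3 + \frac{2 c}{6} = -3 + \frac{c}{3}$)
$\frac{s{\left(2378,1300 \right)}}{6342603} = \frac{-3 + \frac{1}{3} \cdot 1300}{6342603} = \left(-3 + \frac{1300}{3}\right) \frac{1}{6342603} = \frac{1291}{3} \cdot \frac{1}{6342603} = \frac{1291}{19027809}$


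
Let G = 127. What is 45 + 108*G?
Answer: 13761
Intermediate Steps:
45 + 108*G = 45 + 108*127 = 45 + 13716 = 13761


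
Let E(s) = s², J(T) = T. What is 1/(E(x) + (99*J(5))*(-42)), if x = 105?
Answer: -1/9765 ≈ -0.00010241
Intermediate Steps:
1/(E(x) + (99*J(5))*(-42)) = 1/(105² + (99*5)*(-42)) = 1/(11025 + 495*(-42)) = 1/(11025 - 20790) = 1/(-9765) = -1/9765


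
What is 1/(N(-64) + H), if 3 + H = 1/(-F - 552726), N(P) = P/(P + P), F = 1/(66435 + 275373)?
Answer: -377852337218/944631526661 ≈ -0.40000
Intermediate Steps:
F = 1/341808 ≈ 2.9256e-6
N(P) = ½ (N(P) = P/((2*P)) = P*(1/(2*P)) = ½)
H = -566778847635/188926168609 (H = -3 + 1/(-1*1/341808 - 552726) = -3 + 1/(-1/341808 - 552726) = -3 + 1/(-188926168609/341808) = -3 - 341808/188926168609 = -566778847635/188926168609 ≈ -3.0000)
1/(N(-64) + H) = 1/(½ - 566778847635/188926168609) = 1/(-944631526661/377852337218) = -377852337218/944631526661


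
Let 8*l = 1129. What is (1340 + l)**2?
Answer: 140398801/64 ≈ 2.1937e+6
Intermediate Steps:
l = 1129/8 (l = (1/8)*1129 = 1129/8 ≈ 141.13)
(1340 + l)**2 = (1340 + 1129/8)**2 = (11849/8)**2 = 140398801/64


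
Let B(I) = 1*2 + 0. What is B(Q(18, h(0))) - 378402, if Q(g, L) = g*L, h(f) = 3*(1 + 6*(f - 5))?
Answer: -378400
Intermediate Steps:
h(f) = -87 + 18*f (h(f) = 3*(1 + 6*(-5 + f)) = 3*(1 + (-30 + 6*f)) = 3*(-29 + 6*f) = -87 + 18*f)
Q(g, L) = L*g
B(I) = 2 (B(I) = 2 + 0 = 2)
B(Q(18, h(0))) - 378402 = 2 - 378402 = -378400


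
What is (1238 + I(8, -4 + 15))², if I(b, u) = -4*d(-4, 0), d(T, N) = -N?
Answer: 1532644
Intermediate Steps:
I(b, u) = 0 (I(b, u) = -(-4)*0 = -4*0 = 0)
(1238 + I(8, -4 + 15))² = (1238 + 0)² = 1238² = 1532644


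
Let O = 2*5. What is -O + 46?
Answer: 36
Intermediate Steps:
O = 10
-O + 46 = -1*10 + 46 = -10 + 46 = 36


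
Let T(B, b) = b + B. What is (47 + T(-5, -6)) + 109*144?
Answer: 15732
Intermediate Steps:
T(B, b) = B + b
(47 + T(-5, -6)) + 109*144 = (47 + (-5 - 6)) + 109*144 = (47 - 11) + 15696 = 36 + 15696 = 15732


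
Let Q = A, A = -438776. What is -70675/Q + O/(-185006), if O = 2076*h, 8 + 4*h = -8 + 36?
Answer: 4260402085/40588096328 ≈ 0.10497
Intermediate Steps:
Q = -438776
h = 5 (h = -2 + (-8 + 36)/4 = -2 + (1/4)*28 = -2 + 7 = 5)
O = 10380 (O = 2076*5 = 10380)
-70675/Q + O/(-185006) = -70675/(-438776) + 10380/(-185006) = -70675*(-1/438776) + 10380*(-1/185006) = 70675/438776 - 5190/92503 = 4260402085/40588096328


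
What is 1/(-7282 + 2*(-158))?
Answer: -1/7598 ≈ -0.00013161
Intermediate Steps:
1/(-7282 + 2*(-158)) = 1/(-7282 - 316) = 1/(-7598) = -1/7598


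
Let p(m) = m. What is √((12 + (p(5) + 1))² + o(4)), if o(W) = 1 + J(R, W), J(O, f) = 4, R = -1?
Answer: √329 ≈ 18.138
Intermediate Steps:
o(W) = 5 (o(W) = 1 + 4 = 5)
√((12 + (p(5) + 1))² + o(4)) = √((12 + (5 + 1))² + 5) = √((12 + 6)² + 5) = √(18² + 5) = √(324 + 5) = √329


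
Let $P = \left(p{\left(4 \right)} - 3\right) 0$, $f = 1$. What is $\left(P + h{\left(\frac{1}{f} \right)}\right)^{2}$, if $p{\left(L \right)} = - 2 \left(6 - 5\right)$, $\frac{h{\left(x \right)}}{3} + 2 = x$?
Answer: $9$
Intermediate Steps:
$h{\left(x \right)} = -6 + 3 x$
$p{\left(L \right)} = -2$ ($p{\left(L \right)} = \left(-2\right) 1 = -2$)
$P = 0$ ($P = \left(-2 - 3\right) 0 = \left(-5\right) 0 = 0$)
$\left(P + h{\left(\frac{1}{f} \right)}\right)^{2} = \left(0 - \left(6 - \frac{3}{1}\right)\right)^{2} = \left(0 + \left(-6 + 3 \cdot 1\right)\right)^{2} = \left(0 + \left(-6 + 3\right)\right)^{2} = \left(0 - 3\right)^{2} = \left(-3\right)^{2} = 9$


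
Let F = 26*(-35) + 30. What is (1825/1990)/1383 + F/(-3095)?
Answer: 97102319/340718646 ≈ 0.28499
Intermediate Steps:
F = -880 (F = -910 + 30 = -880)
(1825/1990)/1383 + F/(-3095) = (1825/1990)/1383 - 880/(-3095) = (1825*(1/1990))*(1/1383) - 880*(-1/3095) = (365/398)*(1/1383) + 176/619 = 365/550434 + 176/619 = 97102319/340718646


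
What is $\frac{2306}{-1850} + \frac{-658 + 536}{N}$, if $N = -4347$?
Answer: $- \frac{4899241}{4020975} \approx -1.2184$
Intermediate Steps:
$\frac{2306}{-1850} + \frac{-658 + 536}{N} = \frac{2306}{-1850} + \frac{-658 + 536}{-4347} = 2306 \left(- \frac{1}{1850}\right) - - \frac{122}{4347} = - \frac{1153}{925} + \frac{122}{4347} = - \frac{4899241}{4020975}$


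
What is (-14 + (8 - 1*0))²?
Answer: 36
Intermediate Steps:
(-14 + (8 - 1*0))² = (-14 + (8 + 0))² = (-14 + 8)² = (-6)² = 36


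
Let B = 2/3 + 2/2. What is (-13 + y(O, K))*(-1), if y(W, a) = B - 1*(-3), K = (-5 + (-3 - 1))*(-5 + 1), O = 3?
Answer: 25/3 ≈ 8.3333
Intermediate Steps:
B = 5/3 (B = 2*(⅓) + 2*(½) = ⅔ + 1 = 5/3 ≈ 1.6667)
K = 36 (K = (-5 - 4)*(-4) = -9*(-4) = 36)
y(W, a) = 14/3 (y(W, a) = 5/3 - 1*(-3) = 5/3 + 3 = 14/3)
(-13 + y(O, K))*(-1) = (-13 + 14/3)*(-1) = -25/3*(-1) = 25/3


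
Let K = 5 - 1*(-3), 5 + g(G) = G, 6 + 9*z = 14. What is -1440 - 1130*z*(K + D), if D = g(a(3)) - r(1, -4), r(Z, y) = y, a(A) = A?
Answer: -103360/9 ≈ -11484.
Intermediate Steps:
z = 8/9 (z = -2/3 + (1/9)*14 = -2/3 + 14/9 = 8/9 ≈ 0.88889)
g(G) = -5 + G
D = 2 (D = (-5 + 3) - 1*(-4) = -2 + 4 = 2)
K = 8 (K = 5 + 3 = 8)
-1440 - 1130*z*(K + D) = -1440 - 9040*(8 + 2)/9 = -1440 - 9040*10/9 = -1440 - 1130*80/9 = -1440 - 90400/9 = -103360/9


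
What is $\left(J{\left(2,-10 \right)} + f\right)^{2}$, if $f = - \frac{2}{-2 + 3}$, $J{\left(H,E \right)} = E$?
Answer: $144$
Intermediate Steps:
$f = -2$ ($f = - \frac{2}{1} = - 2 \cdot 1 = \left(-1\right) 2 = -2$)
$\left(J{\left(2,-10 \right)} + f\right)^{2} = \left(-10 - 2\right)^{2} = \left(-12\right)^{2} = 144$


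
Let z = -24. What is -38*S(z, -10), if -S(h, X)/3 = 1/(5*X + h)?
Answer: -57/37 ≈ -1.5405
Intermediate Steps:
S(h, X) = -3/(h + 5*X) (S(h, X) = -3/(5*X + h) = -3/(h + 5*X))
-38*S(z, -10) = -(-114)/(-24 + 5*(-10)) = -(-114)/(-24 - 50) = -(-114)/(-74) = -(-114)*(-1)/74 = -38*3/74 = -57/37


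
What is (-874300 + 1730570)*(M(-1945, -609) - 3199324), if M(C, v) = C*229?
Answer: -3120872100830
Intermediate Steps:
M(C, v) = 229*C
(-874300 + 1730570)*(M(-1945, -609) - 3199324) = (-874300 + 1730570)*(229*(-1945) - 3199324) = 856270*(-445405 - 3199324) = 856270*(-3644729) = -3120872100830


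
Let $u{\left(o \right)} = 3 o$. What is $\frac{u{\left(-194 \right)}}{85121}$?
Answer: $- \frac{582}{85121} \approx -0.0068373$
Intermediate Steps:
$\frac{u{\left(-194 \right)}}{85121} = \frac{3 \left(-194\right)}{85121} = \left(-582\right) \frac{1}{85121} = - \frac{582}{85121}$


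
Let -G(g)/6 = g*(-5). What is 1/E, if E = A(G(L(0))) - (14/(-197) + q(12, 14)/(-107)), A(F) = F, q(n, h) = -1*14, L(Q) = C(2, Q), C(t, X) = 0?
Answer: -21079/1260 ≈ -16.729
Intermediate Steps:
L(Q) = 0
G(g) = 30*g (G(g) = -6*g*(-5) = -(-30)*g = 30*g)
q(n, h) = -14
E = -1260/21079 (E = 30*0 - (14/(-197) - 14/(-107)) = 0 - (14*(-1/197) - 14*(-1/107)) = 0 - (-14/197 + 14/107) = 0 - 1*1260/21079 = 0 - 1260/21079 = -1260/21079 ≈ -0.059775)
1/E = 1/(-1260/21079) = -21079/1260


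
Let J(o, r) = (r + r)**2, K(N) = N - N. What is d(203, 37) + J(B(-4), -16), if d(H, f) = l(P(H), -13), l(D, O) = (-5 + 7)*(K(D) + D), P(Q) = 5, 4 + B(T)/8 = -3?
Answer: 1034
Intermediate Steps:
K(N) = 0
B(T) = -56 (B(T) = -32 + 8*(-3) = -32 - 24 = -56)
l(D, O) = 2*D (l(D, O) = (-5 + 7)*(0 + D) = 2*D)
J(o, r) = 4*r**2 (J(o, r) = (2*r)**2 = 4*r**2)
d(H, f) = 10 (d(H, f) = 2*5 = 10)
d(203, 37) + J(B(-4), -16) = 10 + 4*(-16)**2 = 10 + 4*256 = 10 + 1024 = 1034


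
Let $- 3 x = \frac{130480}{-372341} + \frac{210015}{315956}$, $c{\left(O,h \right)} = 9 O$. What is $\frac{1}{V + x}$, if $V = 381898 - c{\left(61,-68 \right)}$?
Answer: $\frac{352930118988}{134589510974698577} \approx 2.6223 \cdot 10^{-6}$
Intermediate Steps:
$V = 381349$ ($V = 381898 - 9 \cdot 61 = 381898 - 549 = 381349$)
$x = - \frac{36971256235}{352930118988}$ ($x = - \frac{\frac{130480}{-372341} + \frac{210015}{315956}}{3} = - \frac{130480 \left(- \frac{1}{372341}\right) + 210015 \cdot \frac{1}{315956}}{3} = - \frac{- \frac{130480}{372341} + \frac{210015}{315956}}{3} = \left(- \frac{1}{3}\right) \frac{36971256235}{117643372996} = - \frac{36971256235}{352930118988} \approx -0.10476$)
$\frac{1}{V + x} = \frac{1}{381349 - \frac{36971256235}{352930118988}} = \frac{1}{\frac{134589510974698577}{352930118988}} = \frac{352930118988}{134589510974698577}$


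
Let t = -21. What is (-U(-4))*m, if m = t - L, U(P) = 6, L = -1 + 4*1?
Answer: 144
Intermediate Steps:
L = 3 (L = -1 + 4 = 3)
m = -24 (m = -21 - 1*3 = -21 - 3 = -24)
(-U(-4))*m = -1*6*(-24) = -6*(-24) = 144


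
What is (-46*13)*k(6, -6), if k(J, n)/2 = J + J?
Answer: -14352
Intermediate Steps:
k(J, n) = 4*J (k(J, n) = 2*(J + J) = 2*(2*J) = 4*J)
(-46*13)*k(6, -6) = (-46*13)*(4*6) = -598*24 = -14352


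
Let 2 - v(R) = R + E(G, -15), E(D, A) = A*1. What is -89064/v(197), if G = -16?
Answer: 2474/5 ≈ 494.80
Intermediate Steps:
E(D, A) = A
v(R) = 17 - R (v(R) = 2 - (R - 15) = 2 - (-15 + R) = 2 + (15 - R) = 17 - R)
-89064/v(197) = -89064/(17 - 1*197) = -89064/(17 - 197) = -89064/(-180) = -89064*(-1/180) = 2474/5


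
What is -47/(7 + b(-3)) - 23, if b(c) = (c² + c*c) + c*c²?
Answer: ½ ≈ 0.50000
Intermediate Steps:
b(c) = c³ + 2*c² (b(c) = (c² + c²) + c³ = 2*c² + c³ = c³ + 2*c²)
-47/(7 + b(-3)) - 23 = -47/(7 + (-3)²*(2 - 3)) - 23 = -47/(7 + 9*(-1)) - 23 = -47/(7 - 9) - 23 = -47/(-2) - 23 = -½*(-47) - 23 = 47/2 - 23 = ½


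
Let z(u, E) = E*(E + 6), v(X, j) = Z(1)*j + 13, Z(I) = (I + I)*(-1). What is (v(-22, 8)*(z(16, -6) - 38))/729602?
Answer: 57/364801 ≈ 0.00015625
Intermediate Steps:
Z(I) = -2*I (Z(I) = (2*I)*(-1) = -2*I)
v(X, j) = 13 - 2*j (v(X, j) = (-2*1)*j + 13 = -2*j + 13 = 13 - 2*j)
z(u, E) = E*(6 + E)
(v(-22, 8)*(z(16, -6) - 38))/729602 = ((13 - 2*8)*(-6*(6 - 6) - 38))/729602 = ((13 - 16)*(-6*0 - 38))*(1/729602) = -3*(0 - 38)*(1/729602) = -3*(-38)*(1/729602) = 114*(1/729602) = 57/364801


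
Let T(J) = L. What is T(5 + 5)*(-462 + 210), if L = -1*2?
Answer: 504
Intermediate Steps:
L = -2
T(J) = -2
T(5 + 5)*(-462 + 210) = -2*(-462 + 210) = -2*(-252) = 504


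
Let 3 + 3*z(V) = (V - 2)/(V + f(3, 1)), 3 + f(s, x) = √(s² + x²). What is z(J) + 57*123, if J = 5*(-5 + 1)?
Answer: 10915076/1557 + 22*√10/1557 ≈ 7010.4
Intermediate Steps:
f(s, x) = -3 + √(s² + x²)
J = -20 (J = 5*(-4) = -20)
z(V) = -1 + (-2 + V)/(3*(-3 + V + √10)) (z(V) = -1 + ((V - 2)/(V + (-3 + √(3² + 1²))))/3 = -1 + ((-2 + V)/(V + (-3 + √(9 + 1))))/3 = -1 + ((-2 + V)/(V + (-3 + √10)))/3 = -1 + ((-2 + V)/(-3 + V + √10))/3 = -1 + (-2 + V)/(3*(-3 + V + √10)))
z(J) + 57*123 = (7/3 - √10 - ⅔*(-20))/(-3 - 20 + √10) + 57*123 = (7/3 - √10 + 40/3)/(-23 + √10) + 7011 = (47/3 - √10)/(-23 + √10) + 7011 = 7011 + (47/3 - √10)/(-23 + √10)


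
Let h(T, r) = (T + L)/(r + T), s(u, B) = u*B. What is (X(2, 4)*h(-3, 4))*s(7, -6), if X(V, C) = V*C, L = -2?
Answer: 1680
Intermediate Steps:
s(u, B) = B*u
X(V, C) = C*V
h(T, r) = (-2 + T)/(T + r) (h(T, r) = (T - 2)/(r + T) = (-2 + T)/(T + r))
(X(2, 4)*h(-3, 4))*s(7, -6) = ((4*2)*((-2 - 3)/(-3 + 4)))*(-6*7) = (8*(-5/1))*(-42) = (8*(1*(-5)))*(-42) = (8*(-5))*(-42) = -40*(-42) = 1680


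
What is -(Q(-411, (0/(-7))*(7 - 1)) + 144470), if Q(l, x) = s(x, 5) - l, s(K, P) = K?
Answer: -144881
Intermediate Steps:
Q(l, x) = x - l
-(Q(-411, (0/(-7))*(7 - 1)) + 144470) = -(((0/(-7))*(7 - 1) - 1*(-411)) + 144470) = -(((0*(-1/7))*6 + 411) + 144470) = -((0*6 + 411) + 144470) = -((0 + 411) + 144470) = -(411 + 144470) = -1*144881 = -144881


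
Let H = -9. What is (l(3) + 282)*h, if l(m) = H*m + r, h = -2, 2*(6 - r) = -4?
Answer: -526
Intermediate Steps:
r = 8 (r = 6 - 1/2*(-4) = 6 + 2 = 8)
l(m) = 8 - 9*m (l(m) = -9*m + 8 = 8 - 9*m)
(l(3) + 282)*h = ((8 - 9*3) + 282)*(-2) = ((8 - 27) + 282)*(-2) = (-19 + 282)*(-2) = 263*(-2) = -526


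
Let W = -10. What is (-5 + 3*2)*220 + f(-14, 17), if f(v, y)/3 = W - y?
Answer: 139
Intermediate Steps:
f(v, y) = -30 - 3*y (f(v, y) = 3*(-10 - y) = -30 - 3*y)
(-5 + 3*2)*220 + f(-14, 17) = (-5 + 3*2)*220 + (-30 - 3*17) = (-5 + 6)*220 + (-30 - 51) = 1*220 - 81 = 220 - 81 = 139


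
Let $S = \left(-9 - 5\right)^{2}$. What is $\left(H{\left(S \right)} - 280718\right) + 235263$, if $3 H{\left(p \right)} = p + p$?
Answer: $- \frac{135973}{3} \approx -45324.0$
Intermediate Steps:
$S = 196$ ($S = \left(-14\right)^{2} = 196$)
$H{\left(p \right)} = \frac{2 p}{3}$ ($H{\left(p \right)} = \frac{p + p}{3} = \frac{2 p}{3}$)
$\left(H{\left(S \right)} - 280718\right) + 235263 = \left(\frac{2}{3} \cdot 196 - 280718\right) + 235263 = \left(\frac{392}{3} - 280718\right) + 235263 = - \frac{841762}{3} + 235263 = - \frac{135973}{3}$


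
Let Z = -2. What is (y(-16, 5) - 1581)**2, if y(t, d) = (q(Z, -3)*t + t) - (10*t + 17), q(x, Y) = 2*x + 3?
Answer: 2067844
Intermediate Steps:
q(x, Y) = 3 + 2*x
y(t, d) = -17 - 10*t (y(t, d) = ((3 + 2*(-2))*t + t) - (10*t + 17) = ((3 - 4)*t + t) - (17 + 10*t) = (-t + t) + (-17 - 10*t) = 0 + (-17 - 10*t) = -17 - 10*t)
(y(-16, 5) - 1581)**2 = ((-17 - 10*(-16)) - 1581)**2 = ((-17 + 160) - 1581)**2 = (143 - 1581)**2 = (-1438)**2 = 2067844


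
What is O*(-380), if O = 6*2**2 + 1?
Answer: -9500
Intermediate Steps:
O = 25 (O = 6*4 + 1 = 24 + 1 = 25)
O*(-380) = 25*(-380) = -9500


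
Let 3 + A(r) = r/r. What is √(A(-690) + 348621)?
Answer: √348619 ≈ 590.44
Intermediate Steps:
A(r) = -2 (A(r) = -3 + r/r = -3 + 1 = -2)
√(A(-690) + 348621) = √(-2 + 348621) = √348619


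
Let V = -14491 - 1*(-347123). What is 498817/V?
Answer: 498817/332632 ≈ 1.4996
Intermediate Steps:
V = 332632 (V = -14491 + 347123 = 332632)
498817/V = 498817/332632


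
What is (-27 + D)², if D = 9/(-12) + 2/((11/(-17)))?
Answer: 1841449/1936 ≈ 951.16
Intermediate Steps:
D = -169/44 (D = 9*(-1/12) + 2/((11*(-1/17))) = -¾ + 2/(-11/17) = -¾ + 2*(-17/11) = -¾ - 34/11 = -169/44 ≈ -3.8409)
(-27 + D)² = (-27 - 169/44)² = (-1357/44)² = 1841449/1936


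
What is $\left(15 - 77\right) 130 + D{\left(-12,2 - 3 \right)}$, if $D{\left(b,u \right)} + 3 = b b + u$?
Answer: $-7920$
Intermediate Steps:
$D{\left(b,u \right)} = -3 + u + b^{2}$ ($D{\left(b,u \right)} = -3 + \left(b b + u\right) = -3 + \left(b^{2} + u\right) = -3 + \left(u + b^{2}\right) = -3 + u + b^{2}$)
$\left(15 - 77\right) 130 + D{\left(-12,2 - 3 \right)} = \left(15 - 77\right) 130 + \left(-3 + \left(2 - 3\right) + \left(-12\right)^{2}\right) = \left(15 - 77\right) 130 - -140 = \left(-62\right) 130 + 140 = -8060 + 140 = -7920$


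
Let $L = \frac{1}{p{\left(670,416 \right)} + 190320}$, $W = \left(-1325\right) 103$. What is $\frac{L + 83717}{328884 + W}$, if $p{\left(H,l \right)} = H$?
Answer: $\frac{15989109831}{36748194910} \approx 0.4351$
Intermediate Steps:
$W = -136475$
$L = \frac{1}{190990}$ ($L = \frac{1}{670 + 190320} = \frac{1}{190990} \approx 5.2359 \cdot 10^{-6}$)
$\frac{L + 83717}{328884 + W} = \frac{\frac{1}{190990} + 83717}{328884 - 136475} = \frac{15989109831}{190990 \cdot 192409} = \frac{15989109831}{190990} \cdot \frac{1}{192409} = \frac{15989109831}{36748194910}$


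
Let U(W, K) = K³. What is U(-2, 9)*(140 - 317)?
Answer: -129033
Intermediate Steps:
U(-2, 9)*(140 - 317) = 9³*(140 - 317) = 729*(-177) = -129033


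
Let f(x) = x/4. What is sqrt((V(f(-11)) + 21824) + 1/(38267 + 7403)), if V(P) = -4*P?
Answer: sqrt(45542327277170)/45670 ≈ 147.77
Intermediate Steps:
f(x) = x/4 (f(x) = x*(1/4) = x/4)
sqrt((V(f(-11)) + 21824) + 1/(38267 + 7403)) = sqrt((-(-11) + 21824) + 1/(38267 + 7403)) = sqrt((-4*(-11/4) + 21824) + 1/45670) = sqrt((11 + 21824) + 1/45670) = sqrt(21835 + 1/45670) = sqrt(997204451/45670) = sqrt(45542327277170)/45670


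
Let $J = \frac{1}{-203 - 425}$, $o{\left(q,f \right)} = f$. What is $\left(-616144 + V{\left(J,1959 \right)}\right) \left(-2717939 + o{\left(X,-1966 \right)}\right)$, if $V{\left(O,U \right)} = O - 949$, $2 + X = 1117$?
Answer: $\frac{1054056765831525}{628} \approx 1.6784 \cdot 10^{12}$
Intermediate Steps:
$X = 1115$ ($X = -2 + 1117 = 1115$)
$J = - \frac{1}{628}$ ($J = \frac{1}{-628} = - \frac{1}{628} \approx -0.0015924$)
$V{\left(O,U \right)} = -949 + O$
$\left(-616144 + V{\left(J,1959 \right)}\right) \left(-2717939 + o{\left(X,-1966 \right)}\right) = \left(-616144 - \frac{595973}{628}\right) \left(-2717939 - 1966\right) = \left(-616144 - \frac{595973}{628}\right) \left(-2719905\right) = \left(- \frac{387534405}{628}\right) \left(-2719905\right) = \frac{1054056765831525}{628}$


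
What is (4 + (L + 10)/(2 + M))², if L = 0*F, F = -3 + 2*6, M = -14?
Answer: 361/36 ≈ 10.028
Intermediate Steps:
F = 9 (F = -3 + 12 = 9)
L = 0 (L = 0*9 = 0)
(4 + (L + 10)/(2 + M))² = (4 + (0 + 10)/(2 - 14))² = (4 + 10/(-12))² = (4 + 10*(-1/12))² = (4 - ⅚)² = (19/6)² = 361/36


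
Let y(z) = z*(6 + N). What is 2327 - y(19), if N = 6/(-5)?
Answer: 11179/5 ≈ 2235.8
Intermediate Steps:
N = -6/5 (N = 6*(-⅕) = -6/5 ≈ -1.2000)
y(z) = 24*z/5 (y(z) = z*(6 - 6/5) = z*(24/5) = 24*z/5)
2327 - y(19) = 2327 - 24*19/5 = 2327 - 1*456/5 = 2327 - 456/5 = 11179/5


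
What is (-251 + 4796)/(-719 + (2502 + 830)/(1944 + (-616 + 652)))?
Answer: -2249775/355072 ≈ -6.3361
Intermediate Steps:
(-251 + 4796)/(-719 + (2502 + 830)/(1944 + (-616 + 652))) = 4545/(-719 + 3332/(1944 + 36)) = 4545/(-719 + 3332/1980) = 4545/(-719 + 3332*(1/1980)) = 4545/(-719 + 833/495) = 4545/(-355072/495) = 4545*(-495/355072) = -2249775/355072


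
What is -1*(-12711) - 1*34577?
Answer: -21866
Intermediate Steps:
-1*(-12711) - 1*34577 = 12711 - 34577 = -21866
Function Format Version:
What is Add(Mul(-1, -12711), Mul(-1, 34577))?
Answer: -21866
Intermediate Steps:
Add(Mul(-1, -12711), Mul(-1, 34577)) = Add(12711, -34577) = -21866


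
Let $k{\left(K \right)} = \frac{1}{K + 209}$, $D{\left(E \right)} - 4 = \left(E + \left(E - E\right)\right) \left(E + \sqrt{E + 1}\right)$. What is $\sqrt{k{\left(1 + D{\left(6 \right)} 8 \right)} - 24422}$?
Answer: $\frac{\sqrt{-25887318 - 2344512 \sqrt{7}}}{2 \sqrt{265 + 24 \sqrt{7}}} \approx 156.28 i$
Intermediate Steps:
$D{\left(E \right)} = 4 + E \left(E + \sqrt{1 + E}\right)$ ($D{\left(E \right)} = 4 + \left(E + \left(E - E\right)\right) \left(E + \sqrt{E + 1}\right) = 4 + \left(E + 0\right) \left(E + \sqrt{1 + E}\right) = 4 + E \left(E + \sqrt{1 + E}\right)$)
$k{\left(K \right)} = \frac{1}{209 + K}$
$\sqrt{k{\left(1 + D{\left(6 \right)} 8 \right)} - 24422} = \sqrt{\frac{1}{209 + \left(1 + \left(4 + 6^{2} + 6 \sqrt{1 + 6}\right) 8\right)} - 24422} = \sqrt{\frac{1}{209 + \left(1 + \left(4 + 36 + 6 \sqrt{7}\right) 8\right)} - 24422} = \sqrt{\frac{1}{209 + \left(1 + \left(40 + 6 \sqrt{7}\right) 8\right)} - 24422} = \sqrt{\frac{1}{209 + \left(1 + \left(320 + 48 \sqrt{7}\right)\right)} - 24422} = \sqrt{\frac{1}{209 + \left(321 + 48 \sqrt{7}\right)} - 24422} = \sqrt{\frac{1}{530 + 48 \sqrt{7}} - 24422} = \sqrt{-24422 + \frac{1}{530 + 48 \sqrt{7}}}$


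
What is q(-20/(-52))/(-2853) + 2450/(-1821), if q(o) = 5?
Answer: -2332985/1731771 ≈ -1.3472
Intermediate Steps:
q(-20/(-52))/(-2853) + 2450/(-1821) = 5/(-2853) + 2450/(-1821) = 5*(-1/2853) + 2450*(-1/1821) = -5/2853 - 2450/1821 = -2332985/1731771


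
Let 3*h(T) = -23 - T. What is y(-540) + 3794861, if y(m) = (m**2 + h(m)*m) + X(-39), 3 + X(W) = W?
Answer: 3993359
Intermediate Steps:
h(T) = -23/3 - T/3 (h(T) = (-23 - T)/3 = -23/3 - T/3)
X(W) = -3 + W
y(m) = -42 + m**2 + m*(-23/3 - m/3) (y(m) = (m**2 + (-23/3 - m/3)*m) + (-3 - 39) = (m**2 + m*(-23/3 - m/3)) - 42 = -42 + m**2 + m*(-23/3 - m/3))
y(-540) + 3794861 = (-42 - 23/3*(-540) + (2/3)*(-540)**2) + 3794861 = (-42 + 4140 + (2/3)*291600) + 3794861 = (-42 + 4140 + 194400) + 3794861 = 198498 + 3794861 = 3993359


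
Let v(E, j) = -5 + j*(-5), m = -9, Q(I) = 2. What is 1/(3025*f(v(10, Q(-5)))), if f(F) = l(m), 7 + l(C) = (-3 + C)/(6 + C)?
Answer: -1/9075 ≈ -0.00011019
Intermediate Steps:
v(E, j) = -5 - 5*j
l(C) = -7 + (-3 + C)/(6 + C)
f(F) = -3 (f(F) = 3*(-15 - 2*(-9))/(6 - 9) = 3*(-15 + 18)/(-3) = 3*(-⅓)*3 = -3)
1/(3025*f(v(10, Q(-5)))) = 1/(3025*(-3)) = (1/3025)*(-⅓) = -1/9075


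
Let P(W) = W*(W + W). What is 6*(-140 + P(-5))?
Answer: -540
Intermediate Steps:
P(W) = 2*W**2 (P(W) = W*(2*W) = 2*W**2)
6*(-140 + P(-5)) = 6*(-140 + 2*(-5)**2) = 6*(-140 + 2*25) = 6*(-140 + 50) = 6*(-90) = -540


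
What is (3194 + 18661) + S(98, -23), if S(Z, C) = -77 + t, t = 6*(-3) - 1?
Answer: 21759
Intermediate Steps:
t = -19 (t = -18 - 1 = -19)
S(Z, C) = -96 (S(Z, C) = -77 - 19 = -96)
(3194 + 18661) + S(98, -23) = (3194 + 18661) - 96 = 21855 - 96 = 21759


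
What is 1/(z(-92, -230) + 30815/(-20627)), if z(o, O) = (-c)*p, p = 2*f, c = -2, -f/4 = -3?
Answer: 20627/959281 ≈ 0.021503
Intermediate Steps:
f = 12 (f = -4*(-3) = 12)
p = 24 (p = 2*12 = 24)
z(o, O) = 48 (z(o, O) = -1*(-2)*24 = 2*24 = 48)
1/(z(-92, -230) + 30815/(-20627)) = 1/(48 + 30815/(-20627)) = 1/(48 + 30815*(-1/20627)) = 1/(48 - 30815/20627) = 1/(959281/20627) = 20627/959281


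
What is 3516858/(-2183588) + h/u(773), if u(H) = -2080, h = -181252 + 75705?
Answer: 4291463423/87343520 ≈ 49.133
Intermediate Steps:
h = -105547
3516858/(-2183588) + h/u(773) = 3516858/(-2183588) - 105547/(-2080) = 3516858*(-1/2183588) - 105547*(-1/2080) = -1758429/1091794 + 8119/160 = 4291463423/87343520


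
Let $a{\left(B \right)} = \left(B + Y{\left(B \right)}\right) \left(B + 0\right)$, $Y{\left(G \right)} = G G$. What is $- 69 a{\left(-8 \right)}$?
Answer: $30912$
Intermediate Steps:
$Y{\left(G \right)} = G^{2}$
$a{\left(B \right)} = B \left(B + B^{2}\right)$ ($a{\left(B \right)} = \left(B + B^{2}\right) \left(B + 0\right) = \left(B + B^{2}\right) B = B \left(B + B^{2}\right)$)
$- 69 a{\left(-8 \right)} = - 69 \left(-8\right)^{2} \left(1 - 8\right) = - 69 \cdot 64 \left(-7\right) = \left(-69\right) \left(-448\right) = 30912$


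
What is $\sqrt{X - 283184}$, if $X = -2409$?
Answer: $i \sqrt{285593} \approx 534.41 i$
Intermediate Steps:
$\sqrt{X - 283184} = \sqrt{-2409 - 283184} = \sqrt{-285593} = i \sqrt{285593}$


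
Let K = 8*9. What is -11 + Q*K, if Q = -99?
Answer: -7139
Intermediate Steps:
K = 72
-11 + Q*K = -11 - 99*72 = -11 - 7128 = -7139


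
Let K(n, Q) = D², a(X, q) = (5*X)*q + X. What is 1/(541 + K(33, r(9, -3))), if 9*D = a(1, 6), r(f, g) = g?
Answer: 81/44782 ≈ 0.0018088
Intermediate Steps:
a(X, q) = X + 5*X*q (a(X, q) = 5*X*q + X = X + 5*X*q)
D = 31/9 (D = (1*(1 + 5*6))/9 = (1*(1 + 30))/9 = (1*31)/9 = (⅑)*31 = 31/9 ≈ 3.4444)
K(n, Q) = 961/81 (K(n, Q) = (31/9)² = 961/81)
1/(541 + K(33, r(9, -3))) = 1/(541 + 961/81) = 1/(44782/81) = 81/44782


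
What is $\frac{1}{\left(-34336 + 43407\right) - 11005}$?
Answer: $- \frac{1}{1934} \approx -0.00051706$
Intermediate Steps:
$\frac{1}{\left(-34336 + 43407\right) - 11005} = \frac{1}{9071 - 11005} = \frac{1}{-1934} = - \frac{1}{1934}$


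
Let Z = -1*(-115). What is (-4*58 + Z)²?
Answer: 13689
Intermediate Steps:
Z = 115
(-4*58 + Z)² = (-4*58 + 115)² = (-232 + 115)² = (-117)² = 13689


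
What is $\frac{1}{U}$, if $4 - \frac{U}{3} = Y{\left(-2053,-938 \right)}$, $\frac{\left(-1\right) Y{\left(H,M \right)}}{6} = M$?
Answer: $- \frac{1}{16872} \approx -5.927 \cdot 10^{-5}$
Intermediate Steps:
$Y{\left(H,M \right)} = - 6 M$
$U = -16872$ ($U = 12 - 3 \left(\left(-6\right) \left(-938\right)\right) = 12 - 16884 = -16872$)
$\frac{1}{U} = \frac{1}{-16872} = - \frac{1}{16872}$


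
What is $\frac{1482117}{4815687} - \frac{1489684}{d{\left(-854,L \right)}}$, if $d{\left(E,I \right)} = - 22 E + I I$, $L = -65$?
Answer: $- \frac{2379914638129}{36941134977} \approx -64.425$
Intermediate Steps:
$d{\left(E,I \right)} = I^{2} - 22 E$ ($d{\left(E,I \right)} = - 22 E + I^{2} = I^{2} - 22 E$)
$\frac{1482117}{4815687} - \frac{1489684}{d{\left(-854,L \right)}} = \frac{1482117}{4815687} - \frac{1489684}{\left(-65\right)^{2} - -18788} = 1482117 \cdot \frac{1}{4815687} - \frac{1489684}{4225 + 18788} = \frac{494039}{1605229} - \frac{1489684}{23013} = - \frac{2379914638129}{36941134977}$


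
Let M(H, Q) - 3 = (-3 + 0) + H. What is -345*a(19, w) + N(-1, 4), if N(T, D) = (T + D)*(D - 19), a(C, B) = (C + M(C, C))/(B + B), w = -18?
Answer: 1915/6 ≈ 319.17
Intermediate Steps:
M(H, Q) = H (M(H, Q) = 3 + ((-3 + 0) + H) = 3 + (-3 + H) = H)
a(C, B) = C/B (a(C, B) = (C + C)/(B + B) = (2*C)/((2*B)) = (2*C)*(1/(2*B)) = C/B)
N(T, D) = (-19 + D)*(D + T) (N(T, D) = (D + T)*(-19 + D) = (-19 + D)*(D + T))
-345*a(19, w) + N(-1, 4) = -6555/(-18) + (4² - 19*4 - 19*(-1) + 4*(-1)) = -6555*(-1)/18 + (16 - 76 + 19 - 4) = -345*(-19/18) - 45 = 2185/6 - 45 = 1915/6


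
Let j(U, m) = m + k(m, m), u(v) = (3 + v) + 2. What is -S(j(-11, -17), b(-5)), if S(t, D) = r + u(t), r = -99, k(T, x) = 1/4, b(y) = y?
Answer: 443/4 ≈ 110.75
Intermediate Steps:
k(T, x) = ¼
u(v) = 5 + v
j(U, m) = ¼ + m (j(U, m) = m + ¼ = ¼ + m)
S(t, D) = -94 + t (S(t, D) = -99 + (5 + t) = -94 + t)
-S(j(-11, -17), b(-5)) = -(-94 + (¼ - 17)) = -(-94 - 67/4) = -1*(-443/4) = 443/4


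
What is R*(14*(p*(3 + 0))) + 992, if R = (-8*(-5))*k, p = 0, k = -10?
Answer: 992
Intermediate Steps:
R = -400 (R = -8*(-5)*(-10) = 40*(-10) = -400)
R*(14*(p*(3 + 0))) + 992 = -5600*0*(3 + 0) + 992 = -5600*0*3 + 992 = -5600*0 + 992 = -400*0 + 992 = 0 + 992 = 992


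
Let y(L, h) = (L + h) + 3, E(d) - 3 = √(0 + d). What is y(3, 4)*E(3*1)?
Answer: 30 + 10*√3 ≈ 47.320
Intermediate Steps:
E(d) = 3 + √d (E(d) = 3 + √(0 + d) = 3 + √d)
y(L, h) = 3 + L + h
y(3, 4)*E(3*1) = (3 + 3 + 4)*(3 + √(3*1)) = 10*(3 + √3) = 30 + 10*√3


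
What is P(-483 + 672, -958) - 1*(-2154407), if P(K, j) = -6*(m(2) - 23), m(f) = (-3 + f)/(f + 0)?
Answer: 2154548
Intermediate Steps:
m(f) = (-3 + f)/f
P(K, j) = 141 (P(K, j) = -6*((-3 + 2)/2 - 23) = -6*((½)*(-1) - 23) = -6*(-½ - 23) = -6*(-47/2) = 141)
P(-483 + 672, -958) - 1*(-2154407) = 141 - 1*(-2154407) = 141 + 2154407 = 2154548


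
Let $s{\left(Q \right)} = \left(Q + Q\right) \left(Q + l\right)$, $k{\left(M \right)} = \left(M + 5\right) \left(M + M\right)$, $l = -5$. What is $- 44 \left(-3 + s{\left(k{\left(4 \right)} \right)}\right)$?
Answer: $-424380$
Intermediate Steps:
$k{\left(M \right)} = 2 M \left(5 + M\right)$ ($k{\left(M \right)} = \left(5 + M\right) 2 M = 2 M \left(5 + M\right)$)
$s{\left(Q \right)} = 2 Q \left(-5 + Q\right)$ ($s{\left(Q \right)} = \left(Q + Q\right) \left(Q - 5\right) = 2 Q \left(-5 + Q\right)$)
$- 44 \left(-3 + s{\left(k{\left(4 \right)} \right)}\right) = - 44 \left(-3 + 2 \cdot 2 \cdot 4 \left(5 + 4\right) \left(-5 + 2 \cdot 4 \left(5 + 4\right)\right)\right) = - 44 \left(-3 + 2 \cdot 2 \cdot 4 \cdot 9 \left(-5 + 2 \cdot 4 \cdot 9\right)\right) = - 44 \left(-3 + 2 \cdot 72 \left(-5 + 72\right)\right) = - 44 \left(-3 + 2 \cdot 72 \cdot 67\right) = - 44 \left(-3 + 9648\right) = \left(-44\right) 9645 = -424380$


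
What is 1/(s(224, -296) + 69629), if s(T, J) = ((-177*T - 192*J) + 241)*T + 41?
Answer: 1/3972870 ≈ 2.5171e-7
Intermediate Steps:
s(T, J) = 41 + T*(241 - 192*J - 177*T) (s(T, J) = ((-192*J - 177*T) + 241)*T + 41 = (241 - 192*J - 177*T)*T + 41 = T*(241 - 192*J - 177*T) + 41 = 41 + T*(241 - 192*J - 177*T))
1/(s(224, -296) + 69629) = 1/((41 - 177*224² + 241*224 - 192*(-296)*224) + 69629) = 1/((41 - 177*50176 + 53984 + 12730368) + 69629) = 1/((41 - 8881152 + 53984 + 12730368) + 69629) = 1/(3903241 + 69629) = 1/3972870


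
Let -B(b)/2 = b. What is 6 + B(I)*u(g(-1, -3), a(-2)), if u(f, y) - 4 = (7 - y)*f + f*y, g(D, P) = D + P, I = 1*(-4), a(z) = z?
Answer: -186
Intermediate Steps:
I = -4
B(b) = -2*b
u(f, y) = 4 + f*y + f*(7 - y) (u(f, y) = 4 + ((7 - y)*f + f*y) = 4 + (f*(7 - y) + f*y) = 4 + (f*y + f*(7 - y)) = 4 + f*y + f*(7 - y))
6 + B(I)*u(g(-1, -3), a(-2)) = 6 + (-2*(-4))*(4 + 7*(-1 - 3)) = 6 + 8*(4 + 7*(-4)) = 6 + 8*(4 - 28) = 6 + 8*(-24) = 6 - 192 = -186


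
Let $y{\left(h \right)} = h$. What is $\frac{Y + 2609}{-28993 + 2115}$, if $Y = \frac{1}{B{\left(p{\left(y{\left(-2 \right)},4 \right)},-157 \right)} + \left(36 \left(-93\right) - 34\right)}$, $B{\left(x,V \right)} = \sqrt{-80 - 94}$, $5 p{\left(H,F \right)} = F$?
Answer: $- \frac{7460498575}{76858299511} + \frac{i \sqrt{174}}{307433198044} \approx -0.097068 + 4.2907 \cdot 10^{-11} i$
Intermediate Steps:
$p{\left(H,F \right)} = \frac{F}{5}$
$B{\left(x,V \right)} = i \sqrt{174}$ ($B{\left(x,V \right)} = \sqrt{-174} = i \sqrt{174}$)
$Y = \frac{1}{-3382 + i \sqrt{174}}$ ($Y = \frac{1}{i \sqrt{174} + \left(36 \left(-93\right) - 34\right)} = \frac{1}{i \sqrt{174} - 3382} = \frac{1}{-3382 + i \sqrt{174}} \approx -0.00029568 - 1.153 \cdot 10^{-6} i$)
$\frac{Y + 2609}{-28993 + 2115} = \frac{\left(- \frac{1691}{5719049} - \frac{i \sqrt{174}}{11438098}\right) + 2609}{-28993 + 2115} = \frac{\frac{14920997150}{5719049} - \frac{i \sqrt{174}}{11438098}}{-26878} = \left(\frac{14920997150}{5719049} - \frac{i \sqrt{174}}{11438098}\right) \left(- \frac{1}{26878}\right) = - \frac{7460498575}{76858299511} + \frac{i \sqrt{174}}{307433198044}$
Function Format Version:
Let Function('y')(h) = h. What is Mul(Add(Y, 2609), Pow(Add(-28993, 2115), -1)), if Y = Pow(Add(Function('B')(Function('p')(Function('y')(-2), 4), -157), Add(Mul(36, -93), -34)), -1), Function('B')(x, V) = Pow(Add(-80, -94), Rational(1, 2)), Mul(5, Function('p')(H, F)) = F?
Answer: Add(Rational(-7460498575, 76858299511), Mul(Rational(1, 307433198044), I, Pow(174, Rational(1, 2)))) ≈ Add(-0.097068, Mul(4.2907e-11, I))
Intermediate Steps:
Function('p')(H, F) = Mul(Rational(1, 5), F)
Function('B')(x, V) = Mul(I, Pow(174, Rational(1, 2))) (Function('B')(x, V) = Pow(-174, Rational(1, 2)) = Mul(I, Pow(174, Rational(1, 2))))
Y = Pow(Add(-3382, Mul(I, Pow(174, Rational(1, 2)))), -1) (Y = Pow(Add(Mul(I, Pow(174, Rational(1, 2))), Add(Mul(36, -93), -34)), -1) = Pow(Add(Mul(I, Pow(174, Rational(1, 2))), Add(-3348, -34)), -1) = Pow(Add(Mul(I, Pow(174, Rational(1, 2))), -3382), -1) = Pow(Add(-3382, Mul(I, Pow(174, Rational(1, 2)))), -1) ≈ Add(-0.00029568, Mul(-1.153e-6, I)))
Mul(Add(Y, 2609), Pow(Add(-28993, 2115), -1)) = Mul(Add(Add(Rational(-1691, 5719049), Mul(Rational(-1, 11438098), I, Pow(174, Rational(1, 2)))), 2609), Pow(Add(-28993, 2115), -1)) = Mul(Add(Rational(14920997150, 5719049), Mul(Rational(-1, 11438098), I, Pow(174, Rational(1, 2)))), Pow(-26878, -1)) = Mul(Add(Rational(14920997150, 5719049), Mul(Rational(-1, 11438098), I, Pow(174, Rational(1, 2)))), Rational(-1, 26878)) = Add(Rational(-7460498575, 76858299511), Mul(Rational(1, 307433198044), I, Pow(174, Rational(1, 2))))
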